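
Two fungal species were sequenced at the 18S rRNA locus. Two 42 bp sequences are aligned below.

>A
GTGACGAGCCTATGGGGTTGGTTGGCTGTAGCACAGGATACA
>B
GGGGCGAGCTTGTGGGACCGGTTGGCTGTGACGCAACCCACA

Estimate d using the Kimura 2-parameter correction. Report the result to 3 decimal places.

0.491

Of 42 sites, 11 differences are transitions and 3 are transversions, so P = 11/42 ≈ 0.261905 and Q = 3/42 ≈ 0.071429.
Under the Kimura two-parameter model, d = −½ ln(1 − 2P − Q) − ¼ ln(1 − 2Q).
1 − 2P − Q = 0.404761, giving −½ ln(0.404761) = 0.452229.
1 − 2Q = 0.857142, giving −¼ ln(0.857142) = 0.038538.
d = 0.452229 + 0.038538 = 0.490767.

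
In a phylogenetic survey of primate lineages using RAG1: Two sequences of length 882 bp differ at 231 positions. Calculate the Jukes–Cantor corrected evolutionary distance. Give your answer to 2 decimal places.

0.32

p = 231/882 ≈ 0.261905.
d = −(3/4) ln(1 − 4p/3) = −0.75 ln(1 − 0.349207) = −0.75 ln(0.650793)
  = −0.75 × (-0.429564) = 0.322173 substitutions/site.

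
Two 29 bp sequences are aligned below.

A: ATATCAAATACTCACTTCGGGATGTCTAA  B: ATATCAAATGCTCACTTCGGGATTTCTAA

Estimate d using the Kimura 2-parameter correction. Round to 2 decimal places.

0.07

Of 29 sites, 1 differences are transitions and 1 are transversions, so P = 1/29 ≈ 0.034483 and Q = 1/29 ≈ 0.034483.
Under the Kimura two-parameter model, d = −½ ln(1 − 2P − Q) − ¼ ln(1 − 2Q).
1 − 2P − Q = 0.896551, giving −½ ln(0.896551) = 0.054600.
1 − 2Q = 0.931034, giving −¼ ln(0.931034) = 0.017865.
d = 0.054600 + 0.017865 = 0.072465.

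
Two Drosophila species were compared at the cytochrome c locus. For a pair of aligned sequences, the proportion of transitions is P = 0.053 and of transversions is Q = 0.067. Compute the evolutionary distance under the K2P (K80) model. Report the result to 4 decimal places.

0.1309

Under the Kimura two-parameter model, d = −½ ln(1 − 2P − Q) − ¼ ln(1 − 2Q).
1 − 2P − Q = 0.827, giving −½ ln(0.827) = 0.094975.
1 − 2Q = 0.866, giving −¼ ln(0.866) = 0.035968.
d = 0.094975 + 0.035968 = 0.130943.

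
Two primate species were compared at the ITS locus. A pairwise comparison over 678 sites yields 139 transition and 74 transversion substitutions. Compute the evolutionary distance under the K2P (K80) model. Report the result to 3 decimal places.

0.428

P = 139/678 ≈ 0.205015 and Q = 74/678 ≈ 0.109145.
Under the Kimura two-parameter model, d = −½ ln(1 − 2P − Q) − ¼ ln(1 − 2Q).
1 − 2P − Q = 0.480825, giving −½ ln(0.480825) = 0.366126.
1 − 2Q = 0.78171, giving −¼ ln(0.78171) = 0.061568.
d = 0.366126 + 0.061568 = 0.427694.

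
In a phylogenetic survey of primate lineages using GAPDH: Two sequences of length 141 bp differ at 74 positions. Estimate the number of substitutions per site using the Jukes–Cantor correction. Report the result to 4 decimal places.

p = 74/141 ≈ 0.524823.
d = −(3/4) ln(1 − 4p/3) = −0.75 ln(1 − 0.699764) = −0.75 ln(0.300236)
  = −0.75 × (-1.203186) = 0.902390 substitutions/site.

0.9024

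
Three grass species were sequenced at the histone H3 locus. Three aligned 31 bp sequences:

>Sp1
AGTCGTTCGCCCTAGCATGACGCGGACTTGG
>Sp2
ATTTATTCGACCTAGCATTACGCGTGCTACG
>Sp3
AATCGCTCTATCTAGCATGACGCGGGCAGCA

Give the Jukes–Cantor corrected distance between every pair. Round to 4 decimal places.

Sp1–Sp2: 9/31 sites differ → p ≈ 0.290323, d = −0.75 ln(1 − 0.387097) = 0.367161 ≈ 0.3672.
Sp1–Sp3: 10/31 sites differ → p ≈ 0.322581, d = −0.75 ln(1 − 0.430108) = 0.421731 ≈ 0.4217.
Sp2–Sp3: 11/31 sites differ → p ≈ 0.354839, d = −0.75 ln(1 − 0.473119) = 0.480585 ≈ 0.4806.

d(Sp1,Sp2) = 0.3672, d(Sp1,Sp3) = 0.4217, d(Sp2,Sp3) = 0.4806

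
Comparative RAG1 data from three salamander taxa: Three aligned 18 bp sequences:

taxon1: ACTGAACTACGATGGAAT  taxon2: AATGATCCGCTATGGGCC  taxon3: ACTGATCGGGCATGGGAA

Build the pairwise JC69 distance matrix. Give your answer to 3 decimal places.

taxon1–taxon2: 8/18 sites differ → p ≈ 0.444444, d = −0.75 ln(1 − 0.592592) = 0.673455 ≈ 0.673.
taxon1–taxon3: 7/18 sites differ → p ≈ 0.388889, d = −0.75 ln(1 − 0.518519) = 0.548166 ≈ 0.548.
taxon2–taxon3: 6/18 sites differ → p ≈ 0.333333, d = −0.75 ln(1 − 0.444444) = 0.440839 ≈ 0.441.

d(taxon1,taxon2) = 0.673, d(taxon1,taxon3) = 0.548, d(taxon2,taxon3) = 0.441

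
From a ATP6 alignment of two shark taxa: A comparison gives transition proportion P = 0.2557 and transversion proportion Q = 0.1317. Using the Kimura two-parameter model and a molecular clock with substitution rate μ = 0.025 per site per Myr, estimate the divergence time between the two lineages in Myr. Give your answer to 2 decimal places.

Under the Kimura two-parameter model, d = −½ ln(1 − 2P − Q) − ¼ ln(1 − 2Q).
1 − 2P − Q = 0.3569, giving −½ ln(0.3569) = 0.515150.
1 − 2Q = 0.7366, giving −¼ ln(0.7366) = 0.076428.
d = 0.515150 + 0.076428 = 0.591578.
Under a molecular clock d = 2μt, so t = d/(2μ) = 0.591578 / (2 × 0.025) = 11.83 Myr.

11.83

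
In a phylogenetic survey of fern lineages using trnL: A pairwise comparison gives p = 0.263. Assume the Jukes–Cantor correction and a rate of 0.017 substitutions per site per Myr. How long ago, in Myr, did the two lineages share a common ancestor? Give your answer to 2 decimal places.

d = −(3/4) ln(1 − 4p/3) = −0.75 ln(1 − 0.350667) = −0.75 ln(0.649333)
  = −0.75 × (-0.431810) = 0.323858 substitutions/site.
Under a molecular clock d = 2μt, so t = d/(2μ) = 0.323858 / (2 × 0.017) = 9.53 Myr.

9.53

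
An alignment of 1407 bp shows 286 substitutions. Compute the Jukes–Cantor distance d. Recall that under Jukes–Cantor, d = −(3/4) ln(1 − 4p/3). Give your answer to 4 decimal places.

0.2371

p = 286/1407 ≈ 0.203269.
d = −(3/4) ln(1 − 4p/3) = −0.75 ln(1 − 0.271025) = −0.75 ln(0.728975)
  = −0.75 × (-0.316116) = 0.237087 substitutions/site.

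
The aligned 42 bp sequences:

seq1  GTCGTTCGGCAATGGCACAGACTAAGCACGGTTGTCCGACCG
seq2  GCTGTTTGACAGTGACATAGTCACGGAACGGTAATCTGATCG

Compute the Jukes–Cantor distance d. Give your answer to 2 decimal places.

The sequences differ at 16 of 42 sites, so p = 16/42 ≈ 0.380952.
d = −(3/4) ln(1 − 4p/3) = −0.75 ln(1 − 0.507936) = −0.75 ln(0.492064)
  = −0.75 × (-0.709146) = 0.531860 substitutions/site.

0.53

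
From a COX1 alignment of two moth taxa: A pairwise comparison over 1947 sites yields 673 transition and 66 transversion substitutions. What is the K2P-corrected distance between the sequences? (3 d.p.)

0.663

P = 673/1947 ≈ 0.34566 and Q = 66/1947 ≈ 0.033898.
Under the Kimura two-parameter model, d = −½ ln(1 − 2P − Q) − ¼ ln(1 − 2Q).
1 − 2P − Q = 0.274782, giving −½ ln(0.274782) = 0.645889.
1 − 2Q = 0.932204, giving −¼ ln(0.932204) = 0.017551.
d = 0.645889 + 0.017551 = 0.663440.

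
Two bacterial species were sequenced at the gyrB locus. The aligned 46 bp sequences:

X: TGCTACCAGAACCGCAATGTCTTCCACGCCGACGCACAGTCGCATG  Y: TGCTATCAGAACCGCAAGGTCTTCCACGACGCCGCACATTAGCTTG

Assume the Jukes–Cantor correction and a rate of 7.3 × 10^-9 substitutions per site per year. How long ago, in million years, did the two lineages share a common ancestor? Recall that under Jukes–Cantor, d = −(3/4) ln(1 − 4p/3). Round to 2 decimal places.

11.65

The sequences differ at 7 of 46 sites (6, 18, 29, 32, 39, 41, 44), so p = 7/46 ≈ 0.152174.
d = −(3/4) ln(1 − 4p/3) = −0.75 ln(1 − 0.202899) = −0.75 ln(0.797101)
  = −0.75 × (-0.226774) = 0.170081 substitutions/site.
Under a molecular clock d = 2μt, so t = d/(2μ) = 0.170081 / (2 × 7.3 × 10^-9) = 11.65 million years.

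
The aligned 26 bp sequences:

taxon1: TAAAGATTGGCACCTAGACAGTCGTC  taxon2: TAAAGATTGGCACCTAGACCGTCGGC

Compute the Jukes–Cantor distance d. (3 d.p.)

The sequences differ at 2 of 26 sites (20, 25), so p = 2/26 ≈ 0.076923.
d = −(3/4) ln(1 − 4p/3) = −0.75 ln(1 − 0.102564) = −0.75 ln(0.897436)
  = −0.75 × (-0.108213) = 0.081160 substitutions/site.

0.081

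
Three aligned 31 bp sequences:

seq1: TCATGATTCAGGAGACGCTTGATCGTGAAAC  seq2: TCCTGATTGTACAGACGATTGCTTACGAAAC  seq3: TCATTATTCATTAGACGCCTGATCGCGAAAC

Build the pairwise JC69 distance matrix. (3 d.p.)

seq1–seq2: 10/31 sites differ → p ≈ 0.322581, d = −0.75 ln(1 − 0.430108) = 0.421731 ≈ 0.422.
seq1–seq3: 5/31 sites differ → p ≈ 0.16129, d = −0.75 ln(1 − 0.215053) = 0.181604 ≈ 0.182.
seq2–seq3: 11/31 sites differ → p ≈ 0.354839, d = −0.75 ln(1 − 0.473119) = 0.480585 ≈ 0.481.

d(seq1,seq2) = 0.422, d(seq1,seq3) = 0.182, d(seq2,seq3) = 0.481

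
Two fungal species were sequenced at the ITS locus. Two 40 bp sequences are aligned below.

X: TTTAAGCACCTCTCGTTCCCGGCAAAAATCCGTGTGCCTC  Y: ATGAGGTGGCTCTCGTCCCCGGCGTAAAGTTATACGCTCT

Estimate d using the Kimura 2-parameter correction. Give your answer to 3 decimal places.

0.818

Of 40 sites, 13 differences are transitions and 5 are transversions, so P = 13/40 = 0.325 and Q = 5/40 = 0.125.
Under the Kimura two-parameter model, d = −½ ln(1 − 2P − Q) − ¼ ln(1 − 2Q).
1 − 2P − Q = 0.225, giving −½ ln(0.225) = 0.745827.
1 − 2Q = 0.75, giving −¼ ln(0.75) = 0.071921.
d = 0.745827 + 0.071921 = 0.817748.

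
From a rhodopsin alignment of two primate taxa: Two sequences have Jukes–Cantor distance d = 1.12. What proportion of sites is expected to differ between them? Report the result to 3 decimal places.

0.582

p = (3/4)(1 − e^(−4d/3)) = 0.75 × (1 − e^(-1.493333)) = 0.75 × (1 − 0.224623) = 0.581533.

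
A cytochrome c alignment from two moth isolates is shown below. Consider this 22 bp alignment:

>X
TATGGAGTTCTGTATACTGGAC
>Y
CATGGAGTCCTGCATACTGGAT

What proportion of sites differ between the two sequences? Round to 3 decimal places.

The sequences differ at 4 of 22 positions (sites 1, 9, 13, 22).
p = 4/22 = 0.181818… ≈ 0.182 (to 3 d.p.).

0.182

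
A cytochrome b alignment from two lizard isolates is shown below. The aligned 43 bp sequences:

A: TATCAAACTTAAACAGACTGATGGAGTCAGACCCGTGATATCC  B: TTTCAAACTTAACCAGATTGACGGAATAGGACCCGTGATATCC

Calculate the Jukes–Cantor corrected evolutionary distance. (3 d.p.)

The sequences differ at 7 of 43 sites (2, 13, 18, 22, 26, 28, 29), so p = 7/43 ≈ 0.162791.
d = −(3/4) ln(1 − 4p/3) = −0.75 ln(1 − 0.217055) = −0.75 ln(0.782945)
  = −0.75 × (-0.244693) = 0.183520 substitutions/site.

0.184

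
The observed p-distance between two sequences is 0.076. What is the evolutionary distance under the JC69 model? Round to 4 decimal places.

d = −(3/4) ln(1 − 4p/3) = −0.75 ln(1 − 0.101333) = −0.75 ln(0.898667)
  = −0.75 × (-0.106843) = 0.080132 substitutions/site.

0.0801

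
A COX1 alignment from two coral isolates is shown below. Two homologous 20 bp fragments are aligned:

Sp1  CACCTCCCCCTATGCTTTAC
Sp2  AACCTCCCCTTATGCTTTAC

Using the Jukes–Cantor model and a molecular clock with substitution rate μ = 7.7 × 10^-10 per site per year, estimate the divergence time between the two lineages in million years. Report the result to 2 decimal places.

The sequences differ at 2 of 20 sites (1, 10), so p = 2/20 = 0.1.
d = −(3/4) ln(1 − 4p/3) = −0.75 ln(1 − 0.133333) = −0.75 ln(0.866667)
  = −0.75 × (-0.143100) = 0.107325 substitutions/site.
Under a molecular clock d = 2μt, so t = d/(2μ) = 0.107325 / (2 × 7.7 × 10^-10) = 69.69 million years.

69.69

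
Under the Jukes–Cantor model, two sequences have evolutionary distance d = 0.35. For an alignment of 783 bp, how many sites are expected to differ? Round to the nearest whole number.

219

Invert JC69: p = (3/4)(1 − e^(−4d/3)) = 0.75 × (1 − e^(-0.466667)) = 0.75 × (1 − 0.627089) = 0.279683.
Expected differing sites = pL ≈ 0.279683 × 783 = 218.991789 ≈ 219.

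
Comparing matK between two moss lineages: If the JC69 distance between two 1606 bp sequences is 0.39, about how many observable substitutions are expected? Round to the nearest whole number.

Invert JC69: p = (3/4)(1 − e^(−4d/3)) = 0.75 × (1 − e^(-0.52)) = 0.75 × (1 − 0.594521) = 0.304109.
Expected differing sites = pL ≈ 0.304109 × 1606 = 488.399054 ≈ 488.

488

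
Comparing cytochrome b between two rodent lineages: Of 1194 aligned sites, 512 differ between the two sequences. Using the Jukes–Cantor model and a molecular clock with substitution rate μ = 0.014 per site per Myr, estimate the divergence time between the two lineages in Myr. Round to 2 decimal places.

p = 512/1194 ≈ 0.428811.
d = −(3/4) ln(1 − 4p/3) = −0.75 ln(1 − 0.571748) = −0.75 ln(0.428252)
  = −0.75 × (-0.848043) = 0.636032 substitutions/site.
Under a molecular clock d = 2μt, so t = d/(2μ) = 0.636032 / (2 × 0.014) = 22.72 Myr.

22.72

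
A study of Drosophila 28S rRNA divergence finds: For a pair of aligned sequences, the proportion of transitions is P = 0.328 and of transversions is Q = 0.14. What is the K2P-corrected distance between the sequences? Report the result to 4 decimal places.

0.8769

Under the Kimura two-parameter model, d = −½ ln(1 − 2P − Q) − ¼ ln(1 − 2Q).
1 − 2P − Q = 0.204, giving −½ ln(0.204) = 0.794818.
1 − 2Q = 0.72, giving −¼ ln(0.72) = 0.082126.
d = 0.794818 + 0.082126 = 0.876944.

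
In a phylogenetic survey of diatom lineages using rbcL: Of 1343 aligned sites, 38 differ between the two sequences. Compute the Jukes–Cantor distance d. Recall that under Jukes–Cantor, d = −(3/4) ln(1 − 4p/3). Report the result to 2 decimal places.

0.03

p = 38/1343 ≈ 0.028295.
d = −(3/4) ln(1 − 4p/3) = −0.75 ln(1 − 0.037727) = −0.75 ln(0.962273)
  = −0.75 × (-0.038457) = 0.028843 substitutions/site.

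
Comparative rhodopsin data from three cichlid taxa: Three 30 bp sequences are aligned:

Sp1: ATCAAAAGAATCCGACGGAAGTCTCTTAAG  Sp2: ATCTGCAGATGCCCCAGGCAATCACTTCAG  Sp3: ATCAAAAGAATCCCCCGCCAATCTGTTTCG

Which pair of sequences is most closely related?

Sp1 and Sp3

Sp1–Sp2: 12/30 differ, p = 0.400, d = 0.572.
Sp1–Sp3: 8/30 differ, p = 0.267, d = 0.330.
Sp2–Sp3: 11/30 differ, p = 0.367, d = 0.503.
The smallest distance is between Sp1 and Sp3.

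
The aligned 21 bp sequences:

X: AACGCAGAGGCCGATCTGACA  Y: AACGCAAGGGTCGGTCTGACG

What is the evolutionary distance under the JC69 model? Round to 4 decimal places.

The sequences differ at 5 of 21 sites (7, 8, 11, 14, 21), so p = 5/21 ≈ 0.238095.
d = −(3/4) ln(1 − 4p/3) = −0.75 ln(1 − 0.31746) = −0.75 ln(0.68254)
  = −0.75 × (-0.381934) = 0.286451 substitutions/site.

0.2865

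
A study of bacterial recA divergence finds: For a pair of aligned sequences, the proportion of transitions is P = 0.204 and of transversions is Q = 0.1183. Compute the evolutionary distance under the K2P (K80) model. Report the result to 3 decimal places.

Under the Kimura two-parameter model, d = −½ ln(1 − 2P − Q) − ¼ ln(1 − 2Q).
1 − 2P − Q = 0.4737, giving −½ ln(0.4737) = 0.373591.
1 − 2Q = 0.7634, giving −¼ ln(0.7634) = 0.067493.
d = 0.373591 + 0.067493 = 0.441084.

0.441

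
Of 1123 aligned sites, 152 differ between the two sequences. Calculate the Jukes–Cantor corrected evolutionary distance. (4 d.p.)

p = 152/1123 ≈ 0.135352.
d = −(3/4) ln(1 − 4p/3) = −0.75 ln(1 − 0.180469) = −0.75 ln(0.819531)
  = −0.75 × (-0.199023) = 0.149267 substitutions/site.

0.1493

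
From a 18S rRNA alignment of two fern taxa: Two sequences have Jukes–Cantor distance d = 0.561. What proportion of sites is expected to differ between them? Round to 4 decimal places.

0.3950

p = (3/4)(1 − e^(−4d/3)) = 0.75 × (1 − e^(-0.748)) = 0.75 × (1 − 0.473312) = 0.395016.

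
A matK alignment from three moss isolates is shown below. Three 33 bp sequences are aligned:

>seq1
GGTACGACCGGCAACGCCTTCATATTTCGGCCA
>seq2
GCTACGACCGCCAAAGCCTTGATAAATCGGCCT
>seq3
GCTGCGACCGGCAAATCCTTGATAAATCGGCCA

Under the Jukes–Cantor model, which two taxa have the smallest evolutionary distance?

seq2 and seq3

seq1–seq2: 7/33 differ, p = 0.212, d = 0.249.
seq1–seq3: 7/33 differ, p = 0.212, d = 0.249.
seq2–seq3: 4/33 differ, p = 0.121, d = 0.132.
The smallest distance is between seq2 and seq3.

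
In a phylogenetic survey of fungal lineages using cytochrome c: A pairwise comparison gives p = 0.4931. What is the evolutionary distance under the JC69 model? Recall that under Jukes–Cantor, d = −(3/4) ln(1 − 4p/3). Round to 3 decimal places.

0.804

d = −(3/4) ln(1 − 4p/3) = −0.75 ln(1 − 0.657467) = −0.75 ln(0.342533)
  = −0.75 × (-1.071387) = 0.803540 substitutions/site.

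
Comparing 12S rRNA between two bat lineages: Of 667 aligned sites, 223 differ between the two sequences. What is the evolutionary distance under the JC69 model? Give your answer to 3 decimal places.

p = 223/667 ≈ 0.334333.
d = −(3/4) ln(1 − 4p/3) = −0.75 ln(1 − 0.445777) = −0.75 ln(0.554223)
  = −0.75 × (-0.590188) = 0.442641 substitutions/site.

0.443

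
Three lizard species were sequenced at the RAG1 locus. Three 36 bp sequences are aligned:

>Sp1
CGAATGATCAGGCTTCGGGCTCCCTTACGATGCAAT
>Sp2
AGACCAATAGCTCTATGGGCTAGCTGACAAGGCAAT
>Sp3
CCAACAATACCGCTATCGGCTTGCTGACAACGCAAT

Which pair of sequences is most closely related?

Sp1–Sp2: 15/36 differ, p = 0.417, d = 0.608.
Sp1–Sp3: 14/36 differ, p = 0.389, d = 0.548.
Sp2–Sp3: 8/36 differ, p = 0.222, d = 0.264.
The smallest distance is between Sp2 and Sp3.

Sp2 and Sp3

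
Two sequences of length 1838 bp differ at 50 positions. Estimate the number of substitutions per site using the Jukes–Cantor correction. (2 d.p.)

0.03

p = 50/1838 ≈ 0.027203.
d = −(3/4) ln(1 − 4p/3) = −0.75 ln(1 − 0.036271) = −0.75 ln(0.963729)
  = −0.75 × (-0.036945) = 0.027709 substitutions/site.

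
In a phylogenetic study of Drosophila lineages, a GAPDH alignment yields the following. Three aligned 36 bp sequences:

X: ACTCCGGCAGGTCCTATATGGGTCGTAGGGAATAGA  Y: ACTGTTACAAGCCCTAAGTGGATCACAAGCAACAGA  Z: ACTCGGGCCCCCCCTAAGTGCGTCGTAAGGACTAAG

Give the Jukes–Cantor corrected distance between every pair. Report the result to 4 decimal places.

d(X,Y) = 0.5482, d(X,Z) = 0.4408, d(Y,Z) = 0.6735

X–Y: 14/36 sites differ → p ≈ 0.388889, d = −0.75 ln(1 − 0.518519) = 0.548166 ≈ 0.5482.
X–Z: 12/36 sites differ → p ≈ 0.333333, d = −0.75 ln(1 − 0.444444) = 0.440839 ≈ 0.4408.
Y–Z: 16/36 sites differ → p ≈ 0.444444, d = −0.75 ln(1 − 0.592592) = 0.673455 ≈ 0.6735.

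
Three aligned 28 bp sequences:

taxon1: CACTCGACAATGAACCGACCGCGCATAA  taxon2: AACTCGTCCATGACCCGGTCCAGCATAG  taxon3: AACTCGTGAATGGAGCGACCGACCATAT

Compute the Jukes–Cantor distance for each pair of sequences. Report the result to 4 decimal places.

taxon1–taxon2: 9/28 sites differ → p ≈ 0.321429, d = −0.75 ln(1 − 0.428572) = 0.419713 ≈ 0.4197.
taxon1–taxon3: 8/28 sites differ → p ≈ 0.285714, d = −0.75 ln(1 − 0.380952) = 0.359679 ≈ 0.3597.
taxon2–taxon3: 10/28 sites differ → p ≈ 0.357143, d = −0.75 ln(1 − 0.476191) = 0.484971 ≈ 0.4850.

d(taxon1,taxon2) = 0.4197, d(taxon1,taxon3) = 0.3597, d(taxon2,taxon3) = 0.4850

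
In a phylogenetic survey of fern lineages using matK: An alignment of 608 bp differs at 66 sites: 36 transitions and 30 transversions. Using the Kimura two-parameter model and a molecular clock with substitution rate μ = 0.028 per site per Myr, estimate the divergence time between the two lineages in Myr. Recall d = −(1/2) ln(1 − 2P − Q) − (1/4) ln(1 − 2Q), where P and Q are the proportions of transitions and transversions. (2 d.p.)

2.10

P = 36/608 ≈ 0.059211 and Q = 30/608 ≈ 0.049342.
Under the Kimura two-parameter model, d = −½ ln(1 − 2P − Q) − ¼ ln(1 − 2Q).
1 − 2P − Q = 0.832236, giving −½ ln(0.832236) = 0.091820.
1 − 2Q = 0.901316, giving −¼ ln(0.901316) = 0.025975.
d = 0.091820 + 0.025975 = 0.117795.
Under a molecular clock d = 2μt, so t = d/(2μ) = 0.117795 / (2 × 0.028) = 2.10 Myr.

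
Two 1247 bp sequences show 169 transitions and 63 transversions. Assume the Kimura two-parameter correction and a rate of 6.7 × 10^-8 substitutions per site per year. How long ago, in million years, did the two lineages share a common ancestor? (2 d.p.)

P = 169/1247 ≈ 0.135525 and Q = 63/1247 ≈ 0.050521.
Under the Kimura two-parameter model, d = −½ ln(1 − 2P − Q) − ¼ ln(1 − 2Q).
1 − 2P − Q = 0.678429, giving −½ ln(0.678429) = 0.193988.
1 − 2Q = 0.898958, giving −¼ ln(0.898958) = 0.026630.
d = 0.193988 + 0.026630 = 0.220618.
Under a molecular clock d = 2μt, so t = d/(2μ) = 0.220618 / (2 × 6.7 × 10^-8) = 1.65 million years.

1.65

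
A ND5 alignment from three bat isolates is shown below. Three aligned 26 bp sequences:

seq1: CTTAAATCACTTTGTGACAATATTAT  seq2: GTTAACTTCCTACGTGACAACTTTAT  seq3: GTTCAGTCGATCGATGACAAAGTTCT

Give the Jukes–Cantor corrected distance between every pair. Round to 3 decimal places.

seq1–seq2: 8/26 sites differ → p ≈ 0.307692, d = −0.75 ln(1 − 0.410256) = 0.396050 ≈ 0.396.
seq1–seq3: 11/26 sites differ → p ≈ 0.423077, d = −0.75 ln(1 − 0.564103) = 0.622762 ≈ 0.623.
seq2–seq3: 11/26 sites differ → p ≈ 0.423077, d = −0.75 ln(1 − 0.564103) = 0.622762 ≈ 0.623.

d(seq1,seq2) = 0.396, d(seq1,seq3) = 0.623, d(seq2,seq3) = 0.623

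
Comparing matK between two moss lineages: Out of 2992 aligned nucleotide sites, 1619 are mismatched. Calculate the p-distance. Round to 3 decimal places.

p = 1619/2992 = 0.541109… ≈ 0.541 (to 3 d.p.).

0.541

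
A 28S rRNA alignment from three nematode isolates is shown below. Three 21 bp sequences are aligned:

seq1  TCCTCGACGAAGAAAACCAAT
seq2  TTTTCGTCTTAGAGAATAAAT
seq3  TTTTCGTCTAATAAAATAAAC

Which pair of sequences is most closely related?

seq2 and seq3

seq1–seq2: 8/21 differ, p = 0.381, d = 0.532.
seq1–seq3: 8/21 differ, p = 0.381, d = 0.532.
seq2–seq3: 4/21 differ, p = 0.190, d = 0.220.
The smallest distance is between seq2 and seq3.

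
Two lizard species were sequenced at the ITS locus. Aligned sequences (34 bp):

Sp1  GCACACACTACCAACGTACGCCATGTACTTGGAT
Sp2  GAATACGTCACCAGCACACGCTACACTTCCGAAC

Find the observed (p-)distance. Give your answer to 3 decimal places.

0.529

The sequences differ at 18 of 34 positions.
p = 18/34 = 0.529411… ≈ 0.529 (to 3 d.p.).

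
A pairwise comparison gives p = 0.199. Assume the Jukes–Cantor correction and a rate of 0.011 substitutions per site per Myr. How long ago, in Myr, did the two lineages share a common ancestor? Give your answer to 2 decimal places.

10.51

d = −(3/4) ln(1 − 4p/3) = −0.75 ln(1 − 0.265333) = −0.75 ln(0.734667)
  = −0.75 × (-0.308338) = 0.231254 substitutions/site.
Under a molecular clock d = 2μt, so t = d/(2μ) = 0.231254 / (2 × 0.011) = 10.51 Myr.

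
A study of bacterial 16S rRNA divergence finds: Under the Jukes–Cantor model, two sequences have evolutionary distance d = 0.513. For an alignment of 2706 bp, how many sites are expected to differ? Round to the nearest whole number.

Invert JC69: p = (3/4)(1 − e^(−4d/3)) = 0.75 × (1 − e^(-0.684)) = 0.75 × (1 − 0.504595) = 0.371554.
Expected differing sites = pL ≈ 0.371554 × 2706 = 1005.425124 ≈ 1005.

1005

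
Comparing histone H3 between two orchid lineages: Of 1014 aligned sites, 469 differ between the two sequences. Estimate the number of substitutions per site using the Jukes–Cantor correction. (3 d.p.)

p = 469/1014 ≈ 0.462525.
d = −(3/4) ln(1 − 4p/3) = −0.75 ln(1 − 0.6167) = −0.75 ln(0.3833)
  = −0.75 × (-0.958937) = 0.719203 substitutions/site.

0.719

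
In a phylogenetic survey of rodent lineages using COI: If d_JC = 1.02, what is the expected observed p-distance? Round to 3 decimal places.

p = (3/4)(1 − e^(−4d/3)) = 0.75 × (1 − e^(-1.36)) = 0.75 × (1 − 0.256661) = 0.557504.

0.558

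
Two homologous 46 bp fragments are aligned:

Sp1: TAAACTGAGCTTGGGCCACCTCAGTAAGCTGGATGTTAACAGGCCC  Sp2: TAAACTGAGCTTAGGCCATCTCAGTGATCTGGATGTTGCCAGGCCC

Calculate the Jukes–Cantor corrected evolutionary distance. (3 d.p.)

0.143

The sequences differ at 6 of 46 sites (13, 19, 26, 28, 38, 39), so p = 6/46 ≈ 0.130435.
d = −(3/4) ln(1 − 4p/3) = −0.75 ln(1 − 0.173913) = −0.75 ln(0.826087)
  = −0.75 × (-0.191055) = 0.143291 substitutions/site.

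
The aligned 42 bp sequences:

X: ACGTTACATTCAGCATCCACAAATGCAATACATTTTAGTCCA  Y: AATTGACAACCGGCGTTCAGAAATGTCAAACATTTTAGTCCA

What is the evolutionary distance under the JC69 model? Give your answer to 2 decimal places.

The sequences differ at 12 of 42 sites, so p = 12/42 ≈ 0.285714.
d = −(3/4) ln(1 − 4p/3) = −0.75 ln(1 − 0.380952) = −0.75 ln(0.619048)
  = −0.75 × (-0.479572) = 0.359679 substitutions/site.

0.36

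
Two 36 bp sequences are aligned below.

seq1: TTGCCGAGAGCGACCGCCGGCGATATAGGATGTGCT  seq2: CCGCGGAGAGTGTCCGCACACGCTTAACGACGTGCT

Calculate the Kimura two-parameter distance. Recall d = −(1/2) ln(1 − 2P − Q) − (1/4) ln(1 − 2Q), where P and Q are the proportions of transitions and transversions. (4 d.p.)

0.4935

Of 36 sites, 5 differences are transitions and 8 are transversions, so P = 5/36 ≈ 0.138889 and Q = 8/36 ≈ 0.222222.
Under the Kimura two-parameter model, d = −½ ln(1 − 2P − Q) − ¼ ln(1 − 2Q).
1 − 2P − Q = 0.5, giving −½ ln(0.5) = 0.346574.
1 − 2Q = 0.555556, giving −¼ ln(0.555556) = 0.146946.
d = 0.346574 + 0.146946 = 0.493520.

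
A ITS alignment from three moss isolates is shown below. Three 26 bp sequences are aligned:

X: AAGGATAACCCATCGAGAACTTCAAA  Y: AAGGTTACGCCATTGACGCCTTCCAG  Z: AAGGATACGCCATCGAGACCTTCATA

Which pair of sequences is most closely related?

X and Z

X–Y: 9/26 differ, p = 0.346, d = 0.464.
X–Z: 4/26 differ, p = 0.154, d = 0.172.
Y–Z: 7/26 differ, p = 0.269, d = 0.334.
The smallest distance is between X and Z.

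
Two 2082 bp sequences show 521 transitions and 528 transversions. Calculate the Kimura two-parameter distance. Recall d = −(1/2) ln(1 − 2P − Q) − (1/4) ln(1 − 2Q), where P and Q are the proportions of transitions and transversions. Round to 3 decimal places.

P = 521/2082 ≈ 0.25024 and Q = 528/2082 ≈ 0.253602.
Under the Kimura two-parameter model, d = −½ ln(1 − 2P − Q) − ¼ ln(1 − 2Q).
1 − 2P − Q = 0.245918, giving −½ ln(0.245918) = 0.701379.
1 − 2Q = 0.492796, giving −¼ ln(0.492796) = 0.176915.
d = 0.701379 + 0.176915 = 0.878294.

0.878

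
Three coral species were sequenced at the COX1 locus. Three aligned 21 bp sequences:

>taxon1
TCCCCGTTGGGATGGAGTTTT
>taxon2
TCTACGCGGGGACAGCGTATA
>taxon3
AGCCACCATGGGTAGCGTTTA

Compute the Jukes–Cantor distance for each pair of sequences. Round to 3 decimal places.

taxon1–taxon2: 9/21 sites differ → p ≈ 0.428571, d = −0.75 ln(1 − 0.571428) = 0.635472 ≈ 0.635.
taxon1–taxon3: 11/21 sites differ → p ≈ 0.52381, d = −0.75 ln(1 − 0.698413) = 0.899023 ≈ 0.899.
taxon2–taxon3: 11/21 sites differ → p ≈ 0.52381, d = −0.75 ln(1 − 0.698413) = 0.899023 ≈ 0.899.

d(taxon1,taxon2) = 0.635, d(taxon1,taxon3) = 0.899, d(taxon2,taxon3) = 0.899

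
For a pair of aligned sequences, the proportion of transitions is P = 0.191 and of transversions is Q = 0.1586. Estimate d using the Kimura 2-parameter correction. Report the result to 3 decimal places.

0.484

Under the Kimura two-parameter model, d = −½ ln(1 − 2P − Q) − ¼ ln(1 − 2Q).
1 − 2P − Q = 0.4594, giving −½ ln(0.4594) = 0.388917.
1 − 2Q = 0.6828, giving −¼ ln(0.6828) = 0.095388.
d = 0.388917 + 0.095388 = 0.484305.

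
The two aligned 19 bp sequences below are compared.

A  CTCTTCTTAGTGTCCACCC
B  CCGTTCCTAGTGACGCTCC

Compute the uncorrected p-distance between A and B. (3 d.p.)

The sequences differ at 7 of 19 positions (sites 2, 3, 7, 13, 15, 16, 17).
p = 7/19 = 0.368421… ≈ 0.368 (to 3 d.p.).

0.368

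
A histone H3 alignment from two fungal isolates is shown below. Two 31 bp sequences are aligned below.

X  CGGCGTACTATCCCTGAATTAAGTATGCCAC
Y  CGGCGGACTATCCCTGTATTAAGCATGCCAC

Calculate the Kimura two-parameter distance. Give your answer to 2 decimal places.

Of 31 sites, 1 differences are transitions and 2 are transversions, so P = 1/31 ≈ 0.032258 and Q = 2/31 ≈ 0.064516.
Under the Kimura two-parameter model, d = −½ ln(1 − 2P − Q) − ¼ ln(1 − 2Q).
1 − 2P − Q = 0.870968, giving −½ ln(0.870968) = 0.069075.
1 − 2Q = 0.870968, giving −¼ ln(0.870968) = 0.034538.
d = 0.069075 + 0.034538 = 0.103613.

0.10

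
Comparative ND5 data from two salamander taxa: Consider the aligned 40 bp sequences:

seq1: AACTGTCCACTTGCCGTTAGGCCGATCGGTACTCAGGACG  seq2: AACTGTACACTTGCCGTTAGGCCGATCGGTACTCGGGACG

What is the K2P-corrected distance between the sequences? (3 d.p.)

Of 40 sites, 1 differences are transitions and 1 are transversions, so P = 1/40 = 0.025 and Q = 1/40 = 0.025.
Under the Kimura two-parameter model, d = −½ ln(1 − 2P − Q) − ¼ ln(1 − 2Q).
1 − 2P − Q = 0.925, giving −½ ln(0.925) = 0.038981.
1 − 2Q = 0.95, giving −¼ ln(0.95) = 0.012823.
d = 0.038981 + 0.012823 = 0.051804.

0.052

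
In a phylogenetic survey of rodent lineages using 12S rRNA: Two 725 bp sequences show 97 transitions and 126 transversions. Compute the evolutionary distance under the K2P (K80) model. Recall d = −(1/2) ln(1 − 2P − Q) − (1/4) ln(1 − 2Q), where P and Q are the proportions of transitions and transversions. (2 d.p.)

P = 97/725 ≈ 0.133793 and Q = 126/725 ≈ 0.173793.
Under the Kimura two-parameter model, d = −½ ln(1 − 2P − Q) − ¼ ln(1 − 2Q).
1 − 2P − Q = 0.558621, giving −½ ln(0.558621) = 0.291142.
1 − 2Q = 0.652414, giving −¼ ln(0.652414) = 0.106769.
d = 0.291142 + 0.106769 = 0.397911.

0.40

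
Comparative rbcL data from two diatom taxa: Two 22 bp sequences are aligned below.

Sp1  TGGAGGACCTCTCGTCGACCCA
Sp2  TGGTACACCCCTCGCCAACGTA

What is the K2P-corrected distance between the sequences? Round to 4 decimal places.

0.5265

Of 22 sites, 5 differences are transitions and 3 are transversions, so P = 5/22 ≈ 0.227273 and Q = 3/22 ≈ 0.136364.
Under the Kimura two-parameter model, d = −½ ln(1 − 2P − Q) − ¼ ln(1 − 2Q).
1 − 2P − Q = 0.40909, giving −½ ln(0.40909) = 0.446910.
1 − 2Q = 0.727272, giving −¼ ln(0.727272) = 0.079614.
d = 0.446910 + 0.079614 = 0.526524.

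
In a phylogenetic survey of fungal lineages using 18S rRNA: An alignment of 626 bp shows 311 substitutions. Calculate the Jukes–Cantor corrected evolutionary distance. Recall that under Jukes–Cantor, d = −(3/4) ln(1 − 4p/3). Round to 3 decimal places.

p = 311/626 ≈ 0.496805.
d = −(3/4) ln(1 − 4p/3) = −0.75 ln(1 − 0.662407) = −0.75 ln(0.337593)
  = −0.75 × (-1.085914) = 0.814436 substitutions/site.

0.814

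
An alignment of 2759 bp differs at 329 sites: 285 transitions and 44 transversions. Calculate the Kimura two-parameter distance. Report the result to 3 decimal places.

P = 285/2759 ≈ 0.103298 and Q = 44/2759 ≈ 0.015948.
Under the Kimura two-parameter model, d = −½ ln(1 − 2P − Q) − ¼ ln(1 − 2Q).
1 − 2P − Q = 0.777456, giving −½ ln(0.777456) = 0.125864.
1 − 2Q = 0.968104, giving −¼ ln(0.968104) = 0.008104.
d = 0.125864 + 0.008104 = 0.133968.

0.134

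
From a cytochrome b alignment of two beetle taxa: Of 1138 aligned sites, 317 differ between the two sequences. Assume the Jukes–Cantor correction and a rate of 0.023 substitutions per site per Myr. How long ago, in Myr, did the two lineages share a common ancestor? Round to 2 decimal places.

7.57

p = 317/1138 ≈ 0.278559.
d = −(3/4) ln(1 − 4p/3) = −0.75 ln(1 − 0.371412) = −0.75 ln(0.628588)
  = −0.75 × (-0.464279) = 0.348209 substitutions/site.
Under a molecular clock d = 2μt, so t = d/(2μ) = 0.348209 / (2 × 0.023) = 7.57 Myr.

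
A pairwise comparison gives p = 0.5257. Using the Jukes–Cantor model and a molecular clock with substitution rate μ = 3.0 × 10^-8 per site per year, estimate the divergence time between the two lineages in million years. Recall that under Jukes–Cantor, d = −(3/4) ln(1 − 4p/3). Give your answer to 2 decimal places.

15.09

d = −(3/4) ln(1 − 4p/3) = −0.75 ln(1 − 0.700933) = −0.75 ln(0.299067)
  = −0.75 × (-1.207088) = 0.905316 substitutions/site.
Under a molecular clock d = 2μt, so t = d/(2μ) = 0.905316 / (2 × 3.0 × 10^-8) = 15.09 million years.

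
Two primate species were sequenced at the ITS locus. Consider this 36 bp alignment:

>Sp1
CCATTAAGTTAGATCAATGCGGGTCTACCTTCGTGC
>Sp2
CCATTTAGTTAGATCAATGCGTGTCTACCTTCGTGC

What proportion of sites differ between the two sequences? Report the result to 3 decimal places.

The sequences differ at 2 of 36 positions (sites 6, 22).
p = 2/36 = 0.055555… ≈ 0.056 (to 3 d.p.).

0.056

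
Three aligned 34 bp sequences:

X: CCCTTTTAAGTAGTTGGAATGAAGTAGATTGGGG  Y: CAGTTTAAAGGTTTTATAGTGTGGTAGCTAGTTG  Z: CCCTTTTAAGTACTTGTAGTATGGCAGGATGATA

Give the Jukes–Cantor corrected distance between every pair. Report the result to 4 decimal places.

X–Y: 15/34 sites differ → p ≈ 0.441176, d = −0.75 ln(1 − 0.588235) = 0.665477 ≈ 0.6655.
X–Z: 12/34 sites differ → p ≈ 0.352941, d = −0.75 ln(1 − 0.470588) = 0.476991 ≈ 0.4770.
Y–Z: 14/34 sites differ → p ≈ 0.411765, d = −0.75 ln(1 − 0.54902) = 0.597249 ≈ 0.5972.

d(X,Y) = 0.6655, d(X,Z) = 0.4770, d(Y,Z) = 0.5972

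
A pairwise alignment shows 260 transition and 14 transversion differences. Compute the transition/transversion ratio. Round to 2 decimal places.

18.57

R = 260/14 = 18.571428… ≈ 18.57 (to 2 d.p.).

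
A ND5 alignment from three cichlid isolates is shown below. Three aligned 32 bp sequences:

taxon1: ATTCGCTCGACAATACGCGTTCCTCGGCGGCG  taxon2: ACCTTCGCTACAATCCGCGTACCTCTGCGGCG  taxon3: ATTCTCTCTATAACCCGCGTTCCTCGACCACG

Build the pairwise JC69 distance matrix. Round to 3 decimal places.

taxon1–taxon2: 9/32 sites differ → p = 0.28125, d = −0.75 ln(1 − 0.375) = 0.352503 ≈ 0.353.
taxon1–taxon3: 8/32 sites differ → p = 0.25, d = −0.75 ln(1 − 0.333333) = 0.304098 ≈ 0.304.
taxon2–taxon3: 11/32 sites differ → p = 0.34375, d = −0.75 ln(1 − 0.458333) = 0.459828 ≈ 0.460.

d(taxon1,taxon2) = 0.353, d(taxon1,taxon3) = 0.304, d(taxon2,taxon3) = 0.460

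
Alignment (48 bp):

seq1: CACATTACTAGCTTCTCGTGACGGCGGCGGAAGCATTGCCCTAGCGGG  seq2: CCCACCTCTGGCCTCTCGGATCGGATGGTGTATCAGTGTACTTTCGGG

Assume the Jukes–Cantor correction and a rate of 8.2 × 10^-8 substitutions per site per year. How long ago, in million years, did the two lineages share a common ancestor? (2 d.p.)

3.71

The sequences differ at 20 of 48 sites, so p = 20/48 ≈ 0.416667.
d = −(3/4) ln(1 − 4p/3) = −0.75 ln(1 − 0.555556) = −0.75 ln(0.444444)
  = −0.75 × (-0.810931) = 0.608198 substitutions/site.
Under a molecular clock d = 2μt, so t = d/(2μ) = 0.608198 / (2 × 8.2 × 10^-8) = 3.71 million years.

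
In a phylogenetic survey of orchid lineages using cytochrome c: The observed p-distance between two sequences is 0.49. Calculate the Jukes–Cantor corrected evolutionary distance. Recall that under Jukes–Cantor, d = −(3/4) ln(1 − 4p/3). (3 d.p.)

0.795

d = −(3/4) ln(1 − 4p/3) = −0.75 ln(1 − 0.653333) = −0.75 ln(0.346667)
  = −0.75 × (-1.059391) = 0.794543 substitutions/site.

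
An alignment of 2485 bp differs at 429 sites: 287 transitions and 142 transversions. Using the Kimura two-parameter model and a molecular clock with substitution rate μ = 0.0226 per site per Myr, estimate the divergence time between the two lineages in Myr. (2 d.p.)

4.43

P = 287/2485 ≈ 0.115493 and Q = 142/2485 ≈ 0.057143.
Under the Kimura two-parameter model, d = −½ ln(1 − 2P − Q) − ¼ ln(1 − 2Q).
1 − 2P − Q = 0.711871, giving −½ ln(0.711871) = 0.169929.
1 − 2Q = 0.885714, giving −¼ ln(0.885714) = 0.030340.
d = 0.169929 + 0.030340 = 0.200269.
Under a molecular clock d = 2μt, so t = d/(2μ) = 0.200269 / (2 × 0.0226) = 4.43 Myr.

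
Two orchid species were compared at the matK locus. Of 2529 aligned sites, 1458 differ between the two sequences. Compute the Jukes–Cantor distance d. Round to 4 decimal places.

p = 1458/2529 ≈ 0.576512.
d = −(3/4) ln(1 − 4p/3) = −0.75 ln(1 − 0.768683) = −0.75 ln(0.231317)
  = −0.75 × (-1.463966) = 1.097975 substitutions/site.

1.0980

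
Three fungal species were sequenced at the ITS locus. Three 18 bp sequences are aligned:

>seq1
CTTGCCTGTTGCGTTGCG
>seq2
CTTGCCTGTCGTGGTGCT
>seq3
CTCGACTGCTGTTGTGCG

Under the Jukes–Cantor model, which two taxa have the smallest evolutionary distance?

seq1 and seq2

seq1–seq2: 4/18 differ, p = 0.222, d = 0.264.
seq1–seq3: 6/18 differ, p = 0.333, d = 0.441.
seq2–seq3: 6/18 differ, p = 0.333, d = 0.441.
The smallest distance is between seq1 and seq2.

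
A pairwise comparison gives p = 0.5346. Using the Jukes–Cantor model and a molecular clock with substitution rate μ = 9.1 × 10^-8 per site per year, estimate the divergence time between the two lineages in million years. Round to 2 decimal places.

5.14

d = −(3/4) ln(1 − 4p/3) = −0.75 ln(1 − 0.7128) = −0.75 ln(0.2872)
  = −0.75 × (-1.247576) = 0.935682 substitutions/site.
Under a molecular clock d = 2μt, so t = d/(2μ) = 0.935682 / (2 × 9.1 × 10^-8) = 5.14 million years.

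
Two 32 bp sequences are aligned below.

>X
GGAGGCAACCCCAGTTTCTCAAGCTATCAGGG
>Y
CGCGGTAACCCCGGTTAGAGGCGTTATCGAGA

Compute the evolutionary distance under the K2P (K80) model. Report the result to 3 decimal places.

0.678

Of 32 sites, 7 differences are transitions and 7 are transversions, so P = 7/32 = 0.21875 and Q = 7/32 = 0.21875.
Under the Kimura two-parameter model, d = −½ ln(1 − 2P − Q) − ¼ ln(1 − 2Q).
1 − 2P − Q = 0.34375, giving −½ ln(0.34375) = 0.533920.
1 − 2Q = 0.5625, giving −¼ ln(0.5625) = 0.143841.
d = 0.533920 + 0.143841 = 0.677761.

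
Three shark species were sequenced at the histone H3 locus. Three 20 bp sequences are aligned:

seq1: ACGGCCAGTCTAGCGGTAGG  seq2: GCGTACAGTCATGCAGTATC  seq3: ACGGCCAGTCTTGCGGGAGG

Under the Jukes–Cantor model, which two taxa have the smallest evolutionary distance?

seq1 and seq3

seq1–seq2: 8/20 differ, p = 0.400, d = 0.572.
seq1–seq3: 2/20 differ, p = 0.100, d = 0.107.
seq2–seq3: 8/20 differ, p = 0.400, d = 0.572.
The smallest distance is between seq1 and seq3.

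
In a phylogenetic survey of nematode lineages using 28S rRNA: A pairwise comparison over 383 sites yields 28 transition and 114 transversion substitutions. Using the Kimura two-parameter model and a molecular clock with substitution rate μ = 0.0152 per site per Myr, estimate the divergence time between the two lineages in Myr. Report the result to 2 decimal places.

17.09

P = 28/383 ≈ 0.073107 and Q = 114/383 ≈ 0.29765.
Under the Kimura two-parameter model, d = −½ ln(1 − 2P − Q) − ¼ ln(1 − 2Q).
1 − 2P − Q = 0.556136, giving −½ ln(0.556136) = 0.293371.
1 − 2Q = 0.4047, giving −¼ ln(0.4047) = 0.226152.
d = 0.293371 + 0.226152 = 0.519523.
Under a molecular clock d = 2μt, so t = d/(2μ) = 0.519523 / (2 × 0.0152) = 17.09 Myr.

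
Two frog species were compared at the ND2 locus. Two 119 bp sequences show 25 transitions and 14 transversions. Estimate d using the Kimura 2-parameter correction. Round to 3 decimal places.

P = 25/119 ≈ 0.210084 and Q = 14/119 ≈ 0.117647.
Under the Kimura two-parameter model, d = −½ ln(1 − 2P − Q) − ¼ ln(1 − 2Q).
1 − 2P − Q = 0.462185, giving −½ ln(0.462185) = 0.385895.
1 − 2Q = 0.764706, giving −¼ ln(0.764706) = 0.067066.
d = 0.385895 + 0.067066 = 0.452961.

0.453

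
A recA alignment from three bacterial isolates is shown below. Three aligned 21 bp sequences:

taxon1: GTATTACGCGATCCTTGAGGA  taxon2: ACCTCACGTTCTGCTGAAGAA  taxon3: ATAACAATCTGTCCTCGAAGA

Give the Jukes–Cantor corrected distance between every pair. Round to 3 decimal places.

taxon1–taxon2: 11/21 sites differ → p ≈ 0.52381, d = −0.75 ln(1 − 0.698413) = 0.899023 ≈ 0.899.
taxon1–taxon3: 9/21 sites differ → p ≈ 0.428571, d = −0.75 ln(1 − 0.571428) = 0.635472 ≈ 0.635.
taxon2–taxon3: 12/21 sites differ → p ≈ 0.571429, d = −0.75 ln(1 − 0.761905) = 1.076314 ≈ 1.076.

d(taxon1,taxon2) = 0.899, d(taxon1,taxon3) = 0.635, d(taxon2,taxon3) = 1.076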